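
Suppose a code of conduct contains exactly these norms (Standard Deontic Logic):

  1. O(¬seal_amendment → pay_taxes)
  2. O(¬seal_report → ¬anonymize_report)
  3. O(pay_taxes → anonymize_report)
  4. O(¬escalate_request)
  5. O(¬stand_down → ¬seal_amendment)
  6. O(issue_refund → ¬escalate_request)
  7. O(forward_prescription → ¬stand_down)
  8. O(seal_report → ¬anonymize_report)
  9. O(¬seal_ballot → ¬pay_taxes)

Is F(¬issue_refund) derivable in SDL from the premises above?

Premise 6 is O(issue_refund → ¬escalate_request); even if O(¬escalate_request) held, inferring O(issue_refund) would be affirming the consequent — invalid.
No other premise forces O(issue_refund). An ideal world satisfying every premise can still have ¬issue_refund true, so F(¬issue_refund) is not derivable.

No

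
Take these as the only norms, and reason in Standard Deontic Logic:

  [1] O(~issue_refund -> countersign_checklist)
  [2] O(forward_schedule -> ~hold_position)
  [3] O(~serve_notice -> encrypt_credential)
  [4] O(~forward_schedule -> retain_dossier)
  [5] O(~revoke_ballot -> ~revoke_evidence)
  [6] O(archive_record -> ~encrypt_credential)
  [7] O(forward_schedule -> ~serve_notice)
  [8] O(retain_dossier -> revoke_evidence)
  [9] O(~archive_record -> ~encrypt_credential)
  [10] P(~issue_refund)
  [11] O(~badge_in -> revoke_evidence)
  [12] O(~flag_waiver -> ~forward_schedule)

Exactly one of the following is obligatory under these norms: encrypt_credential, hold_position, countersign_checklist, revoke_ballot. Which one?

Premises 6 and 9 cover both cases: O(archive_record -> ~encrypt_credential) and O(~archive_record -> ~encrypt_credential). Since archive_record ∨ ~archive_record is a tautology, O(~encrypt_credential) follows.
Premise 3 is O(~serve_notice -> encrypt_credential); contrapositively O(~encrypt_credential -> serve_notice). Since O(~encrypt_credential) holds, K gives O(serve_notice).
The contrapositive of premise 7 (O(forward_schedule -> ~serve_notice)) is O(serve_notice -> ~forward_schedule), and O(serve_notice) is already established, so O(~forward_schedule).
Applying K to premise 4 (O(~forward_schedule -> retain_dossier)) and O(~forward_schedule) yields O(retain_dossier).
From O(retain_dossier) and premise 8, O(retain_dossier -> revoke_evidence), we obtain O(revoke_evidence).
Premise 5, O(~revoke_ballot -> ~revoke_evidence), contraposes to O(revoke_evidence -> revoke_ballot); with O(revoke_evidence) we get O(revoke_ballot).
So O(revoke_ballot) holds — revoke_ballot is obligatory. None of the other listed options is made obligatory by any chain of premises.

revoke_ballot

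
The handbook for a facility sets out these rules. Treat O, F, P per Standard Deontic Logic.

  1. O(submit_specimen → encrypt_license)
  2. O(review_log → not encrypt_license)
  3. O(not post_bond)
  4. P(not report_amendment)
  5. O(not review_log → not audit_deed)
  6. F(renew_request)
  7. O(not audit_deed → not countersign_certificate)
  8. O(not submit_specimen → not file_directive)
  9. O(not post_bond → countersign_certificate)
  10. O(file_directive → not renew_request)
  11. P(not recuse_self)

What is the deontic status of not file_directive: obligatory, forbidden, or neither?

Premise 3 states O(not post_bond) outright.
Premise 9 is O(not post_bond → countersign_certificate); since O(not post_bond), deontic closure gives O(countersign_certificate).
The contrapositive of premise 7 (O(not audit_deed → not countersign_certificate)) is O(countersign_certificate → audit_deed), and O(countersign_certificate) is already established, so O(audit_deed).
Premise 5, O(not review_log → not audit_deed), contraposes to O(audit_deed → review_log); with O(audit_deed) we get O(review_log).
Premise 2 is O(review_log → not encrypt_license); since O(review_log), deontic closure gives O(not encrypt_license).
Premise 1, O(submit_specimen → encrypt_license), contraposes to O(not encrypt_license → not submit_specimen); with O(not encrypt_license) we get O(not submit_specimen).
Premise 8 is O(not submit_specimen → not file_directive); since O(not submit_specimen), deontic closure gives O(not file_directive).
Premises 4, 6, 10, 11 do not contribute to this derivation.
Hence not file_directive is obligatory.

Obligatory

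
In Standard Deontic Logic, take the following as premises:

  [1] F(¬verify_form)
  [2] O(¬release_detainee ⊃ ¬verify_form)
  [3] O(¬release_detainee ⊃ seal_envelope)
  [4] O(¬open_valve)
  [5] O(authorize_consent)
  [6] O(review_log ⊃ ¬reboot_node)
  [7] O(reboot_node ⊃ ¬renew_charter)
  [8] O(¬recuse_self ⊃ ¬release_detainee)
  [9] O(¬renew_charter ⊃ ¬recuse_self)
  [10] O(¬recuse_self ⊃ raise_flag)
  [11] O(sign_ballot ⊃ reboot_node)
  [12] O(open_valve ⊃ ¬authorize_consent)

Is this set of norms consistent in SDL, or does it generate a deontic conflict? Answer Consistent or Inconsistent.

Premise 12 is O(open_valve ⊃ ¬authorize_consent), but O(open_valve) is not derivable from the premises, so it does not yield O(¬authorize_consent).
So O(¬authorize_consent) is not derivable, and the apparent clash with O(authorize_consent) does not arise.
A world satisfying every obligation exists (e.g. authorize_consent=true, open_valve=false, raise_flag=false, reboot_node=false, recuse_self=true, release_detainee=true, renew_charter=true, review_log=false, seal_envelope=false, sign_ballot=false, verify_form=true); no atom is both obligatory and forbidden, so the set is consistent.

Consistent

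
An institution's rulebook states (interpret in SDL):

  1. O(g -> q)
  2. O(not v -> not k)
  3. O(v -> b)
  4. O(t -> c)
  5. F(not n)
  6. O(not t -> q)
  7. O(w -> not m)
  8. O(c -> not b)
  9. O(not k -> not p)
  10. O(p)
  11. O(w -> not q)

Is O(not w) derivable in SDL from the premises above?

Premise 10 gives O(p).
Premise 9, O(not k -> not p), contraposes to O(p -> k); with O(p) we get O(k).
Premise 2 is O(not v -> not k); contrapositively O(k -> v). Since O(k) holds, K gives O(v).
Applying K to premise 3 (O(v -> b)) and O(v) yields O(b).
The contrapositive of premise 8 (O(c -> not b)) is O(b -> not c), and O(b) is already established, so O(not c).
Premise 4 is O(t -> c); contrapositively O(not c -> not t). Since O(not c) holds, K gives O(not t).
Premise 6 is O(not t -> q); since O(not t), deontic closure gives O(q).
Premise 11 is O(w -> not q); contrapositively O(q -> not w). Since O(q) holds, K gives O(not w).
Premises 1, 5, 7 do not contribute to this derivation.
So O(not w) follows.

Yes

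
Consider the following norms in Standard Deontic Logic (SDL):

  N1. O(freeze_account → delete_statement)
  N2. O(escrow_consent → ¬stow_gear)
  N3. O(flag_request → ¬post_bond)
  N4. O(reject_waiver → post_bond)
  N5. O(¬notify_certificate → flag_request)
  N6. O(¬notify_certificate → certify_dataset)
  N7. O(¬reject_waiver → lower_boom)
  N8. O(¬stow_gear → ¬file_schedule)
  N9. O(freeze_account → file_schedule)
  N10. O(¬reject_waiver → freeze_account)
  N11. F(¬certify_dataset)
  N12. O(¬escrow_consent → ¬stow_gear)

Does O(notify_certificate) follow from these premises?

By case analysis on ¬escrow_consent: premise 12 gives O(¬escrow_consent → ¬stow_gear) and premise 2 gives O(escrow_consent → ¬stow_gear), so O(¬stow_gear) either way.
Applying K to premise 8 (O(¬stow_gear → ¬file_schedule)) and O(¬stow_gear) yields O(¬file_schedule).
Premise 9 is O(freeze_account → file_schedule); contrapositively O(¬file_schedule → ¬freeze_account). Since O(¬file_schedule) holds, K gives O(¬freeze_account).
Premise 10, O(¬reject_waiver → freeze_account), contraposes to O(¬freeze_account → reject_waiver); with O(¬freeze_account) we get O(reject_waiver).
Applying K to premise 4 (O(reject_waiver → post_bond)) and O(reject_waiver) yields O(post_bond).
Premise 3 is O(flag_request → ¬post_bond); contrapositively O(post_bond → ¬flag_request). Since O(post_bond) holds, K gives O(¬flag_request).
Premise 5 is O(¬notify_certificate → flag_request); contrapositively O(¬flag_request → notify_certificate). Since O(¬flag_request) holds, K gives O(notify_certificate).
Premises 1, 6, 7, 11 do not contribute to this derivation.
So O(notify_certificate) follows.

Yes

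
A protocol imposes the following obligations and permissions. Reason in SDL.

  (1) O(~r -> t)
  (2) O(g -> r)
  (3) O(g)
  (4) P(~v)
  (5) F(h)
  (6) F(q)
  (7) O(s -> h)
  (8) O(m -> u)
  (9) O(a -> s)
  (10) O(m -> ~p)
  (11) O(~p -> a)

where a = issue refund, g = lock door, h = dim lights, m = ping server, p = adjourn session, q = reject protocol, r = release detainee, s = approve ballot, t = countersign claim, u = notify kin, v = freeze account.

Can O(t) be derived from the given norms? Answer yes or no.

No

Premise 1 is O(~r -> t), but O(~r) is not derivable from the premises, so it does not yield O(t).
No other premise forces O(t). An ideal world satisfying every premise can still have t false, so O(t) is not derivable.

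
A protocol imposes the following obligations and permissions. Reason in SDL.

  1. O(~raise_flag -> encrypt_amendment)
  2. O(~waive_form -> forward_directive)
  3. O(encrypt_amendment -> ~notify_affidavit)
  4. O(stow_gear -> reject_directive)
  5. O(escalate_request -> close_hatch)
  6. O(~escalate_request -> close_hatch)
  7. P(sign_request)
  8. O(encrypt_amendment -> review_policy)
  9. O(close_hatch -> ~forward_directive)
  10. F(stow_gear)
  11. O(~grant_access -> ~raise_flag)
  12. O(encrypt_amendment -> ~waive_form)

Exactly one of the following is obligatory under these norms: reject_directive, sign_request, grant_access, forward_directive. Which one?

grant_access

By case analysis on escalate_request: premise 5 gives O(escalate_request -> close_hatch) and premise 6 gives O(~escalate_request -> close_hatch), so O(close_hatch) either way.
With premise 9, O(close_hatch -> ~forward_directive), the K-axiom yields O(~forward_directive).
The contrapositive of premise 2 (O(~waive_form -> forward_directive)) is O(~forward_directive -> waive_form), and O(~forward_directive) is already established, so O(waive_form).
The contrapositive of premise 12 (O(encrypt_amendment -> ~waive_form)) is O(waive_form -> ~encrypt_amendment), and O(waive_form) is already established, so O(~encrypt_amendment).
Premise 1, O(~raise_flag -> encrypt_amendment), contraposes to O(~encrypt_amendment -> raise_flag); with O(~encrypt_amendment) we get O(raise_flag).
Premise 11 is O(~grant_access -> ~raise_flag); contrapositively O(raise_flag -> grant_access). Since O(raise_flag) holds, K gives O(grant_access).
So O(grant_access) holds — grant_access is obligatory. None of the other listed options is made obligatory by any chain of premises.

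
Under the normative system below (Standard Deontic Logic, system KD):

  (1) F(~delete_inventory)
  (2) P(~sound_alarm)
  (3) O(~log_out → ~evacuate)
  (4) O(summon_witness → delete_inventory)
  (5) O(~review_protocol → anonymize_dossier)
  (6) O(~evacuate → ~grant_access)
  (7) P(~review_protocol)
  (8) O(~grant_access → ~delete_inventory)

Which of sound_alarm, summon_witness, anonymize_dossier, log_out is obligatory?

log_out

Premise 1, F(~delete_inventory), is equivalent to O(delete_inventory).
The contrapositive of premise 8 (O(~grant_access → ~delete_inventory)) is O(delete_inventory → grant_access), and O(delete_inventory) is already established, so O(grant_access).
Premise 6, O(~evacuate → ~grant_access), contraposes to O(grant_access → evacuate); with O(grant_access) we get O(evacuate).
Premise 3, O(~log_out → ~evacuate), contraposes to O(evacuate → log_out); with O(evacuate) we get O(log_out).
So O(log_out) holds — log_out is obligatory. None of the other listed options is made obligatory by any chain of premises.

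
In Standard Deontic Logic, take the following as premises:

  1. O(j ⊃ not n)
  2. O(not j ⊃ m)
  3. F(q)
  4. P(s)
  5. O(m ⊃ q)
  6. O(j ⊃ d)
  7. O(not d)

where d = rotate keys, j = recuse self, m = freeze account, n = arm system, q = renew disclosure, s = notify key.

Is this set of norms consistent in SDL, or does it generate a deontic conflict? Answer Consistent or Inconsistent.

Inconsistent

Premise 7 states O(not d) outright.
Premise 6, O(j ⊃ d), contraposes to O(not d ⊃ not j); with O(not d) we get O(not j).
With premise 2, O(not j ⊃ m), the K-axiom yields O(m).
With premise 5, O(m ⊃ q), the K-axiom yields O(q).
But premise 3, F(q), means O(not q).
We now have both O(q) and O(not q) — q is simultaneously obligatory and forbidden, violating the D-axiom.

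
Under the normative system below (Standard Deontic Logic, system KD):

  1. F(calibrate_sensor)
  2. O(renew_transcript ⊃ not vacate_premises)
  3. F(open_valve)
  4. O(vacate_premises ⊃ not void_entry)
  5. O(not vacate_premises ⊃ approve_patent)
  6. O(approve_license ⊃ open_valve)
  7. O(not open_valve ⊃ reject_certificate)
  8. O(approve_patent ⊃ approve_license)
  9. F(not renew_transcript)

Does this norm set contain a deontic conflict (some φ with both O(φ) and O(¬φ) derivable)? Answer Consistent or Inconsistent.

Inconsistent

Premise 9, F(not renew_transcript), is equivalent to O(renew_transcript).
Premise 2 is O(renew_transcript ⊃ not vacate_premises); since O(renew_transcript), deontic closure gives O(not vacate_premises).
Applying K to premise 5 (O(not vacate_premises ⊃ approve_patent)) and O(not vacate_premises) yields O(approve_patent).
With premise 8, O(approve_patent ⊃ approve_license), the K-axiom yields O(approve_license).
Premise 6 is O(approve_license ⊃ open_valve); since O(approve_license), deontic closure gives O(open_valve).
Yet premise 3 is F(open_valve), i.e. O(not open_valve).
We now have both O(open_valve) and O(not open_valve) — open_valve is simultaneously obligatory and forbidden, violating the D-axiom.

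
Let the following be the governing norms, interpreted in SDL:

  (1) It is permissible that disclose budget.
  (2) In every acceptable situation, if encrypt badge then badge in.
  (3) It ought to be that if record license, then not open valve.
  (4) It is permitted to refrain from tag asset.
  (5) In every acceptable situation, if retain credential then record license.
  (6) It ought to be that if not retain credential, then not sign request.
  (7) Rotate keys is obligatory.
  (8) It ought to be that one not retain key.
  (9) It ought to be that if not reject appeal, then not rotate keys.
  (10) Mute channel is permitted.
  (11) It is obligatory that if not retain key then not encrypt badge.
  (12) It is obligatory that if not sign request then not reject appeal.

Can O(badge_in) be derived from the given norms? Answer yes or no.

Premise 2 is O(encrypt_badge → badge_in), but O(encrypt_badge) is not derivable from the premises, so it does not yield O(badge_in).
No other premise forces O(badge_in). An ideal world satisfying every premise can still have badge_in false, so O(badge_in) is not derivable.

No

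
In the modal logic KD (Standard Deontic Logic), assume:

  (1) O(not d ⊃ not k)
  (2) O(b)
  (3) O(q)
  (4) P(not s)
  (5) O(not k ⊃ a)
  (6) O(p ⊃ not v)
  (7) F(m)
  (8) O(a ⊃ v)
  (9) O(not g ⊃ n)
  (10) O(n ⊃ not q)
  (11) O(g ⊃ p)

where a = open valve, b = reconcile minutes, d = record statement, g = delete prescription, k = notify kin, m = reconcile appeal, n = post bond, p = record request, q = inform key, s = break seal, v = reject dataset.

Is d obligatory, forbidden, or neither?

Premise 3 gives O(q).
Premise 10 is O(n ⊃ not q); contrapositively O(q ⊃ not n). Since O(q) holds, K gives O(not n).
The contrapositive of premise 9 (O(not g ⊃ n)) is O(not n ⊃ g), and O(not n) is already established, so O(g).
With premise 11, O(g ⊃ p), the K-axiom yields O(p).
Premise 6 is O(p ⊃ not v); since O(p), deontic closure gives O(not v).
The contrapositive of premise 8 (O(a ⊃ v)) is O(not v ⊃ not a), and O(not v) is already established, so O(not a).
The contrapositive of premise 5 (O(not k ⊃ a)) is O(not a ⊃ k), and O(not a) is already established, so O(k).
Premise 1 is O(not d ⊃ not k); contrapositively O(k ⊃ d). Since O(k) holds, K gives O(d).
Premises 2, 4, 7 do not contribute to this derivation.
Hence d is obligatory.

Obligatory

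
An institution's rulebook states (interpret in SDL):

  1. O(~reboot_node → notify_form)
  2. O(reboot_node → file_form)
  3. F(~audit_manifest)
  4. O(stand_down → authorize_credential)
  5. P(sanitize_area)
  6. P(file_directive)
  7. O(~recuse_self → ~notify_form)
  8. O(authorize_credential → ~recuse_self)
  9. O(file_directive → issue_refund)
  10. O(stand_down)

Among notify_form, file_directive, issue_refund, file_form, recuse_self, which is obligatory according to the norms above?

Premise 10 gives O(stand_down).
Premise 4 is O(stand_down → authorize_credential); since O(stand_down), deontic closure gives O(authorize_credential).
From O(authorize_credential) and premise 8, O(authorize_credential → ~recuse_self), we obtain O(~recuse_self).
Applying K to premise 7 (O(~recuse_self → ~notify_form)) and O(~recuse_self) yields O(~notify_form).
Premise 1, O(~reboot_node → notify_form), contraposes to O(~notify_form → reboot_node); with O(~notify_form) we get O(reboot_node).
Premise 2 is O(reboot_node → file_form); since O(reboot_node), deontic closure gives O(file_form).
So O(file_form) holds — file_form is obligatory. None of the other listed options is made obligatory by any chain of premises.

file_form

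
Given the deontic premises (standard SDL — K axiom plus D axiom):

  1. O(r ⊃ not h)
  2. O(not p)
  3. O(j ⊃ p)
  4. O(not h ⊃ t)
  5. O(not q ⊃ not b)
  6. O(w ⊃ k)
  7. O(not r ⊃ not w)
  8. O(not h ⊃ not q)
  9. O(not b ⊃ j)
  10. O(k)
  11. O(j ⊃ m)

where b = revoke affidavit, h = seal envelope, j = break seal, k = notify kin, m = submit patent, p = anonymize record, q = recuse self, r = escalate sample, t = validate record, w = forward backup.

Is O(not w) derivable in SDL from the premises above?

Premise 2 gives O(not p).
Premise 3 is O(j ⊃ p); contrapositively O(not p ⊃ not j). Since O(not p) holds, K gives O(not j).
The contrapositive of premise 9 (O(not b ⊃ j)) is O(not j ⊃ b), and O(not j) is already established, so O(b).
The contrapositive of premise 5 (O(not q ⊃ not b)) is O(b ⊃ q), and O(b) is already established, so O(q).
Premise 8, O(not h ⊃ not q), contraposes to O(q ⊃ h); with O(q) we get O(h).
Premise 1, O(r ⊃ not h), contraposes to O(h ⊃ not r); with O(h) we get O(not r).
Applying K to premise 7 (O(not r ⊃ not w)) and O(not r) yields O(not w).
Premises 4, 6, 10, 11 do not contribute to this derivation.
So O(not w) follows.

Yes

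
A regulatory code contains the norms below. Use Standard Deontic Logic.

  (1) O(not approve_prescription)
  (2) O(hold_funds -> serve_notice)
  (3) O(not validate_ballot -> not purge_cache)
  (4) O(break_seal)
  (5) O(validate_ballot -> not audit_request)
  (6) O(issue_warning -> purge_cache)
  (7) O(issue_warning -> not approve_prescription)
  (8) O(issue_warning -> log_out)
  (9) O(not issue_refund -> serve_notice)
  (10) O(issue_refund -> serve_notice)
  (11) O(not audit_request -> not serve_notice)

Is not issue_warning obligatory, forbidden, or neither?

Obligatory

Premises 9 and 10 cover both cases: O(not issue_refund -> serve_notice) and O(issue_refund -> serve_notice). Since not issue_refund ∨ issue_refund is a tautology, O(serve_notice) follows.
Premise 11 is O(not audit_request -> not serve_notice); contrapositively O(serve_notice -> audit_request). Since O(serve_notice) holds, K gives O(audit_request).
Premise 5 is O(validate_ballot -> not audit_request); contrapositively O(audit_request -> not validate_ballot). Since O(audit_request) holds, K gives O(not validate_ballot).
Premise 3 is O(not validate_ballot -> not purge_cache); since O(not validate_ballot), deontic closure gives O(not purge_cache).
Premise 6 is O(issue_warning -> purge_cache); contrapositively O(not purge_cache -> not issue_warning). Since O(not purge_cache) holds, K gives O(not issue_warning).
Premises 1, 2, 4, 7, 8 do not contribute to this derivation.
Hence not issue_warning is obligatory.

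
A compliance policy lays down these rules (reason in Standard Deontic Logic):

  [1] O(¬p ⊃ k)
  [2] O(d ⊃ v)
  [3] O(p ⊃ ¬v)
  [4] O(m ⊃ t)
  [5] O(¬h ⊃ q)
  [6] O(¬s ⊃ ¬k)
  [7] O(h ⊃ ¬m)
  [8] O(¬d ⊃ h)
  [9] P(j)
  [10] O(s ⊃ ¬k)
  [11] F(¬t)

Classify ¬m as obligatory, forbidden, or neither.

Premises 10 and 6 are O(s ⊃ ¬k) and O(¬s ⊃ ¬k); every ideal world satisfies s or ¬s, so in either case ¬k holds — hence O(¬k).
Premise 1 is O(¬p ⊃ k); contrapositively O(¬k ⊃ p). Since O(¬k) holds, K gives O(p).
Applying K to premise 3 (O(p ⊃ ¬v)) and O(p) yields O(¬v).
The contrapositive of premise 2 (O(d ⊃ v)) is O(¬v ⊃ ¬d), and O(¬v) is already established, so O(¬d).
Premise 8 is O(¬d ⊃ h); since O(¬d), deontic closure gives O(h).
From O(h) and premise 7, O(h ⊃ ¬m), we obtain O(¬m).
Premises 4, 5, 9, 11 do not contribute to this derivation.
Hence ¬m is obligatory.

Obligatory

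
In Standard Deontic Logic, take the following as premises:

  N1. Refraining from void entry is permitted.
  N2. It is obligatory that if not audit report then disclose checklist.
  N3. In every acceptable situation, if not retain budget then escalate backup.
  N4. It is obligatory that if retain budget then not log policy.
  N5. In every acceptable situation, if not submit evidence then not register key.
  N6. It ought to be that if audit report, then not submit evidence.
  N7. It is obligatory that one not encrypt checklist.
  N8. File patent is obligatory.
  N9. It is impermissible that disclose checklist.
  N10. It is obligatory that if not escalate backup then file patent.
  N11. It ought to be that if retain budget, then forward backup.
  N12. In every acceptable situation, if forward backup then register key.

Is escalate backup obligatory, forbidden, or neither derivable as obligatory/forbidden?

Obligatory

Premise 9, F(disclose_checklist), is equivalent to O(¬disclose_checklist).
Premise 2, O(¬audit_report → disclose_checklist), contraposes to O(¬disclose_checklist → audit_report); with O(¬disclose_checklist) we get O(audit_report).
With premise 6, O(audit_report → ¬submit_evidence), the K-axiom yields O(¬submit_evidence).
From O(¬submit_evidence) and premise 5, O(¬submit_evidence → ¬register_key), we obtain O(¬register_key).
Premise 12 is O(forward_backup → register_key); contrapositively O(¬register_key → ¬forward_backup). Since O(¬register_key) holds, K gives O(¬forward_backup).
Premise 11 is O(retain_budget → forward_backup); contrapositively O(¬forward_backup → ¬retain_budget). Since O(¬forward_backup) holds, K gives O(¬retain_budget).
With premise 3, O(¬retain_budget → escalate_backup), the K-axiom yields O(escalate_backup).
Premises 1, 4, 7, 8, 10 do not contribute to this derivation.
Hence escalate_backup is obligatory.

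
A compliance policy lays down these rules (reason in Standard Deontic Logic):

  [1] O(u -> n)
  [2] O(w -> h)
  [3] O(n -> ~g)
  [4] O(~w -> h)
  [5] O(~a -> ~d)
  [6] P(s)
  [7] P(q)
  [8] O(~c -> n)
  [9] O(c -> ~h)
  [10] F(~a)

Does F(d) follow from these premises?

Premise 5 is O(~a -> ~d), but O(~a) is not derivable from the premises, so it does not yield O(~d).
No other premise forces O(~d). An ideal world satisfying every premise can still have d true, so F(d) is not derivable.

No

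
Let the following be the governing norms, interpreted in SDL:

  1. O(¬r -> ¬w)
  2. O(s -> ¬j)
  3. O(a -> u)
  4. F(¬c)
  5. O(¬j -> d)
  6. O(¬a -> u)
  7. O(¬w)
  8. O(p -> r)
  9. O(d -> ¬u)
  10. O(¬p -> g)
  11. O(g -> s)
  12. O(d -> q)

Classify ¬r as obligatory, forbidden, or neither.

Premises 6 and 3 cover both cases: O(¬a -> u) and O(a -> u). Since ¬a ∨ a is a tautology, O(u) follows.
Premise 9 is O(d -> ¬u); contrapositively O(u -> ¬d). Since O(u) holds, K gives O(¬d).
Premise 5 is O(¬j -> d); contrapositively O(¬d -> j). Since O(¬d) holds, K gives O(j).
Premise 2, O(s -> ¬j), contraposes to O(j -> ¬s); with O(j) we get O(¬s).
Premise 11 is O(g -> s); contrapositively O(¬s -> ¬g). Since O(¬s) holds, K gives O(¬g).
Premise 10, O(¬p -> g), contraposes to O(¬g -> p); with O(¬g) we get O(p).
Applying K to premise 8 (O(p -> r)) and O(p) yields O(r).
Premises 1, 4, 7, 12 do not contribute to this derivation.
Thus O(r), which is F(¬r): ¬r is forbidden.

Forbidden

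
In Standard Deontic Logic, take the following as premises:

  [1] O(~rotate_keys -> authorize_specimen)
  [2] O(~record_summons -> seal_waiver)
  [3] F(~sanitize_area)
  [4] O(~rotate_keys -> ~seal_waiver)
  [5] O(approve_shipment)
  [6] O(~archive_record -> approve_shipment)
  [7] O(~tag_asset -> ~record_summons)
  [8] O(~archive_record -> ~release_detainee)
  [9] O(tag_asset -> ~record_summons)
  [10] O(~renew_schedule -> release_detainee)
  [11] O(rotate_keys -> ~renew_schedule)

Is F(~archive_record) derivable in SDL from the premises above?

Premises 9 and 7 cover both cases: O(tag_asset -> ~record_summons) and O(~tag_asset -> ~record_summons). Since tag_asset ∨ ~tag_asset is a tautology, O(~record_summons) follows.
From O(~record_summons) and premise 2, O(~record_summons -> seal_waiver), we obtain O(seal_waiver).
Premise 4, O(~rotate_keys -> ~seal_waiver), contraposes to O(seal_waiver -> rotate_keys); with O(seal_waiver) we get O(rotate_keys).
Premise 11 is O(rotate_keys -> ~renew_schedule); since O(rotate_keys), deontic closure gives O(~renew_schedule).
Premise 10 is O(~renew_schedule -> release_detainee); since O(~renew_schedule), deontic closure gives O(release_detainee).
Premise 8, O(~archive_record -> ~release_detainee), contraposes to O(release_detainee -> archive_record); with O(release_detainee) we get O(archive_record).
Premises 1, 3, 5, 6 do not contribute to this derivation.
So O(archive_record) holds, i.e. F(~archive_record). The claim follows.

Yes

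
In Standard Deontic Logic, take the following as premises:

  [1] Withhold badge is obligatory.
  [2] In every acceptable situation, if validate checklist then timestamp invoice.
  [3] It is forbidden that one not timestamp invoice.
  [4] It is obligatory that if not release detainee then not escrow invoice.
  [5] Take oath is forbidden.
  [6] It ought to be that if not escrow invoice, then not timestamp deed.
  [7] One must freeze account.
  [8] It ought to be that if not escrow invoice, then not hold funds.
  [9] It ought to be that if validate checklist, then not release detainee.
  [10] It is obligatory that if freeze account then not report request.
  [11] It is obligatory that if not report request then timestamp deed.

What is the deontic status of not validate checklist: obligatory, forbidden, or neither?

Premise 7 states O(freeze_account) outright.
With premise 10, O(freeze_account → ¬report_request), the K-axiom yields O(¬report_request).
From O(¬report_request) and premise 11, O(¬report_request → timestamp_deed), we obtain O(timestamp_deed).
Premise 6 is O(¬escrow_invoice → ¬timestamp_deed); contrapositively O(timestamp_deed → escrow_invoice). Since O(timestamp_deed) holds, K gives O(escrow_invoice).
Premise 4, O(¬release_detainee → ¬escrow_invoice), contraposes to O(escrow_invoice → release_detainee); with O(escrow_invoice) we get O(release_detainee).
The contrapositive of premise 9 (O(validate_checklist → ¬release_detainee)) is O(release_detainee → ¬validate_checklist), and O(release_detainee) is already established, so O(¬validate_checklist).
Premises 1, 2, 3, 5, 8 do not contribute to this derivation.
Hence ¬validate_checklist is obligatory.

Obligatory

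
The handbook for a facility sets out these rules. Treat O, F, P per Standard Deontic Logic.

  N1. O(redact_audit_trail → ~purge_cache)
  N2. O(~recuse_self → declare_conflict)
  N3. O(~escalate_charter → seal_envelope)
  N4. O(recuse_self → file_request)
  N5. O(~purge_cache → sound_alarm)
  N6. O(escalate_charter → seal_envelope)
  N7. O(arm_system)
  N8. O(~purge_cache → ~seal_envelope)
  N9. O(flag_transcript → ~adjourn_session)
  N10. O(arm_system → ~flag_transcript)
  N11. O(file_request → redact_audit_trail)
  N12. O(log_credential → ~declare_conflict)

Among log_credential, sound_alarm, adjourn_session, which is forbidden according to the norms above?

log_credential

By case analysis on ~escalate_charter: premise 3 gives O(~escalate_charter → seal_envelope) and premise 6 gives O(escalate_charter → seal_envelope), so O(seal_envelope) either way.
The contrapositive of premise 8 (O(~purge_cache → ~seal_envelope)) is O(seal_envelope → purge_cache), and O(seal_envelope) is already established, so O(purge_cache).
The contrapositive of premise 1 (O(redact_audit_trail → ~purge_cache)) is O(purge_cache → ~redact_audit_trail), and O(purge_cache) is already established, so O(~redact_audit_trail).
The contrapositive of premise 11 (O(file_request → redact_audit_trail)) is O(~redact_audit_trail → ~file_request), and O(~redact_audit_trail) is already established, so O(~file_request).
Premise 4, O(recuse_self → file_request), contraposes to O(~file_request → ~recuse_self); with O(~file_request) we get O(~recuse_self).
Premise 2 is O(~recuse_self → declare_conflict); since O(~recuse_self), deontic closure gives O(declare_conflict).
Premise 12 is O(log_credential → ~declare_conflict); contrapositively O(declare_conflict → ~log_credential). Since O(declare_conflict) holds, K gives O(~log_credential).
So O(~log_credential) holds, i.e. log_credential is forbidden. None of the other listed options is forbidden under the premises.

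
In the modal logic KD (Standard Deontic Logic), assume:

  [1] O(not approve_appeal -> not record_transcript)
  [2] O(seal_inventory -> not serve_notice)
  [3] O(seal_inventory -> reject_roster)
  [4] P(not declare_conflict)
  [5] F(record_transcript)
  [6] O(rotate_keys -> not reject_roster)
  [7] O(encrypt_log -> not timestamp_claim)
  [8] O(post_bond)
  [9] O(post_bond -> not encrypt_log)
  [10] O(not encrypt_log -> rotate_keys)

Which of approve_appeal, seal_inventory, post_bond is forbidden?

Premise 8 states O(post_bond) outright.
Applying K to premise 9 (O(post_bond -> not encrypt_log)) and O(post_bond) yields O(not encrypt_log).
Premise 10 is O(not encrypt_log -> rotate_keys); since O(not encrypt_log), deontic closure gives O(rotate_keys).
Applying K to premise 6 (O(rotate_keys -> not reject_roster)) and O(rotate_keys) yields O(not reject_roster).
The contrapositive of premise 3 (O(seal_inventory -> reject_roster)) is O(not reject_roster -> not seal_inventory), and O(not reject_roster) is already established, so O(not seal_inventory).
So O(not seal_inventory) holds, i.e. seal_inventory is forbidden. None of the other listed options is forbidden under the premises.

seal_inventory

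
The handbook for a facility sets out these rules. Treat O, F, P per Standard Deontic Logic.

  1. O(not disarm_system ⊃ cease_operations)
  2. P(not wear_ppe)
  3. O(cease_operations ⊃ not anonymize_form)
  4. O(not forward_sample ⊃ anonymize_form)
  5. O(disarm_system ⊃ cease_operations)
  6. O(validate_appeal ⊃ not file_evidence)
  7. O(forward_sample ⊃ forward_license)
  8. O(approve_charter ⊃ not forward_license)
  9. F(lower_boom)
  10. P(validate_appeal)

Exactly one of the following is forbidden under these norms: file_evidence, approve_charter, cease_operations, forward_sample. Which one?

approve_charter

Premises 5 and 1 are O(disarm_system ⊃ cease_operations) and O(not disarm_system ⊃ cease_operations); every ideal world satisfies disarm_system or not disarm_system, so in either case cease_operations holds — hence O(cease_operations).
Premise 3 is O(cease_operations ⊃ not anonymize_form); since O(cease_operations), deontic closure gives O(not anonymize_form).
Premise 4, O(not forward_sample ⊃ anonymize_form), contraposes to O(not anonymize_form ⊃ forward_sample); with O(not anonymize_form) we get O(forward_sample).
Applying K to premise 7 (O(forward_sample ⊃ forward_license)) and O(forward_sample) yields O(forward_license).
The contrapositive of premise 8 (O(approve_charter ⊃ not forward_license)) is O(forward_license ⊃ not approve_charter), and O(forward_license) is already established, so O(not approve_charter).
So O(not approve_charter) holds, i.e. approve_charter is forbidden. None of the other listed options is forbidden under the premises.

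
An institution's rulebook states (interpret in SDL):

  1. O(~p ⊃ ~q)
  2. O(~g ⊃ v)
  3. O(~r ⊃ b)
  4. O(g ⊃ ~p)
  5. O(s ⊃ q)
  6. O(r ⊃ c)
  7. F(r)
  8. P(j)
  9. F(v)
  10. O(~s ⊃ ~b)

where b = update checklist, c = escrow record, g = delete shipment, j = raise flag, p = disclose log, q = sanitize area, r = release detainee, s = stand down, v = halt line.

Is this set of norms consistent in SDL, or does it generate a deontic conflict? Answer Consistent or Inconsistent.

Inconsistent

Premise 7, F(r), is equivalent to O(~r).
With premise 3, O(~r ⊃ b), the K-axiom yields O(b).
Premise 10, O(~s ⊃ ~b), contraposes to O(b ⊃ s); with O(b) we get O(s).
Applying K to premise 5 (O(s ⊃ q)) and O(s) yields O(q).
The contrapositive of premise 1 (O(~p ⊃ ~q)) is O(q ⊃ p), and O(q) is already established, so O(p).
Premise 4 is O(g ⊃ ~p); contrapositively O(p ⊃ ~g). Since O(p) holds, K gives O(~g).
With premise 2, O(~g ⊃ v), the K-axiom yields O(v).
Yet premise 9 is F(v), i.e. O(~v).
We now have both O(v) and O(~v) — v is simultaneously obligatory and forbidden, violating the D-axiom.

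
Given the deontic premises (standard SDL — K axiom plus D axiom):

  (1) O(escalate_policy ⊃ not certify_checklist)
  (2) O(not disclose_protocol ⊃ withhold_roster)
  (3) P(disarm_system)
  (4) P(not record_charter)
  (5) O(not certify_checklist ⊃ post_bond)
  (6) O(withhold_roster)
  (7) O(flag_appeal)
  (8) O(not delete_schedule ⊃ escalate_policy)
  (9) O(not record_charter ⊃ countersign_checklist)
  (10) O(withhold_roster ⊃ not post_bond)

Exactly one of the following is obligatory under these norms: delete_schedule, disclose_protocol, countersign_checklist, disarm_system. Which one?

delete_schedule

Premise 6 gives O(withhold_roster).
Applying K to premise 10 (O(withhold_roster ⊃ not post_bond)) and O(withhold_roster) yields O(not post_bond).
The contrapositive of premise 5 (O(not certify_checklist ⊃ post_bond)) is O(not post_bond ⊃ certify_checklist), and O(not post_bond) is already established, so O(certify_checklist).
Premise 1, O(escalate_policy ⊃ not certify_checklist), contraposes to O(certify_checklist ⊃ not escalate_policy); with O(certify_checklist) we get O(not escalate_policy).
The contrapositive of premise 8 (O(not delete_schedule ⊃ escalate_policy)) is O(not escalate_policy ⊃ delete_schedule), and O(not escalate_policy) is already established, so O(delete_schedule).
So O(delete_schedule) holds — delete_schedule is obligatory. None of the other listed options is made obligatory by any chain of premises.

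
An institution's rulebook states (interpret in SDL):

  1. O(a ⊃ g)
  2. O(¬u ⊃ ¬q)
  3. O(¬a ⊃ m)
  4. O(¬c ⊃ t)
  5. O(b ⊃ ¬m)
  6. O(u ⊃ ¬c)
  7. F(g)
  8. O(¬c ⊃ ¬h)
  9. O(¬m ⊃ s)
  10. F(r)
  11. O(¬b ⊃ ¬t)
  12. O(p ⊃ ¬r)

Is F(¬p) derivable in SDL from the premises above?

No

Premise 12 is O(p ⊃ ¬r); even if O(¬r) held, inferring O(p) would be affirming the consequent — invalid.
No other premise forces O(p). An ideal world satisfying every premise can still have ¬p true, so F(¬p) is not derivable.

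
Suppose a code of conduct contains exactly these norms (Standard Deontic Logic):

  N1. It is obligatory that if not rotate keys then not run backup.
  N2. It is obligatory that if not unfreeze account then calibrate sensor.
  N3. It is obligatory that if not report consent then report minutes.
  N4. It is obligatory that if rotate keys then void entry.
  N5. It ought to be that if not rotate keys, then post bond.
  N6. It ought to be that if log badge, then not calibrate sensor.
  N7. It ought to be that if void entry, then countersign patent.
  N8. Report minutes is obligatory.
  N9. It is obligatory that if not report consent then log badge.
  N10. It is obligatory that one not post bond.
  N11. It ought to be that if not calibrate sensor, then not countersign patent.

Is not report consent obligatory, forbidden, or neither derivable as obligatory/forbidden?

Forbidden

From premise 10 we have O(¬post_bond).
The contrapositive of premise 5 (O(¬rotate_keys → post_bond)) is O(¬post_bond → rotate_keys), and O(¬post_bond) is already established, so O(rotate_keys).
From O(rotate_keys) and premise 4, O(rotate_keys → void_entry), we obtain O(void_entry).
From O(void_entry) and premise 7, O(void_entry → countersign_patent), we obtain O(countersign_patent).
The contrapositive of premise 11 (O(¬calibrate_sensor → ¬countersign_patent)) is O(countersign_patent → calibrate_sensor), and O(countersign_patent) is already established, so O(calibrate_sensor).
Premise 6, O(log_badge → ¬calibrate_sensor), contraposes to O(calibrate_sensor → ¬log_badge); with O(calibrate_sensor) we get O(¬log_badge).
Premise 9, O(¬report_consent → log_badge), contraposes to O(¬log_badge → report_consent); with O(¬log_badge) we get O(report_consent).
Premises 1, 2, 3, 8 do not contribute to this derivation.
Thus O(report_consent), which is F(¬report_consent): ¬report_consent is forbidden.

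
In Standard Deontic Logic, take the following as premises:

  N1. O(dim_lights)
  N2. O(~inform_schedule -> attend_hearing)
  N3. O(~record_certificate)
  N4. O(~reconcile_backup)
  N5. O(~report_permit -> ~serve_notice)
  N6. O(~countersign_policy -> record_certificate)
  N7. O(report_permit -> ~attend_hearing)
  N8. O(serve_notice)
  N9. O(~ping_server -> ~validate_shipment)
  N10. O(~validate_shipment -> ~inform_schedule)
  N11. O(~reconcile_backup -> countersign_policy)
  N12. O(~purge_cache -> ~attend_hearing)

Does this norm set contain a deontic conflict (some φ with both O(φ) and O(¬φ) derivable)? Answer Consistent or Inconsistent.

Premise 6 is O(~countersign_policy -> record_certificate), but O(~countersign_policy) is not derivable from the premises, so it does not yield O(record_certificate).
So O(record_certificate) is not derivable, and the apparent clash with O(~record_certificate) does not arise.
A world satisfying every obligation exists (e.g. attend_hearing=false, countersign_policy=true, dim_lights=true, inform_schedule=true, ping_server=true, purge_cache=false, reconcile_backup=false, record_certificate=false, report_permit=true, serve_notice=true, validate_shipment=true); no atom is both obligatory and forbidden, so the set is consistent.

Consistent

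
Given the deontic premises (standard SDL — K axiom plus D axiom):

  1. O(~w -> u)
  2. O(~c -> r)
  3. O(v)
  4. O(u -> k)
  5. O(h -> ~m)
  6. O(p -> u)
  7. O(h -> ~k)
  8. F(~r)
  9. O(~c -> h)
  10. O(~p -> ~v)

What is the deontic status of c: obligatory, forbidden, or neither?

Obligatory

From premise 3 we have O(v).
Premise 10, O(~p -> ~v), contraposes to O(v -> p); with O(v) we get O(p).
Applying K to premise 6 (O(p -> u)) and O(p) yields O(u).
From O(u) and premise 4, O(u -> k), we obtain O(k).
Premise 7 is O(h -> ~k); contrapositively O(k -> ~h). Since O(k) holds, K gives O(~h).
The contrapositive of premise 9 (O(~c -> h)) is O(~h -> c), and O(~h) is already established, so O(c).
Premises 1, 2, 5, 8 do not contribute to this derivation.
Hence c is obligatory.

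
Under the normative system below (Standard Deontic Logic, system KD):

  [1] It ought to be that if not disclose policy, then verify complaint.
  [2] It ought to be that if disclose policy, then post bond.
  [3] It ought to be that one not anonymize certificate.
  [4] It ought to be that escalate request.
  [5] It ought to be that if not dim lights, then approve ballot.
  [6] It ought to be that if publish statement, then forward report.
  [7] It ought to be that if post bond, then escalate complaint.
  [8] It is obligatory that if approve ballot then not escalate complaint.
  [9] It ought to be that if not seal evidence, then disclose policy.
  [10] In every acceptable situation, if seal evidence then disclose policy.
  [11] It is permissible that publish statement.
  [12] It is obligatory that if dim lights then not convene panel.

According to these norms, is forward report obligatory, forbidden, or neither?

Neither

Premise 6 is O(publish_statement → forward_report), but O(publish_statement) is not derivable from the premises (the permission P(publish_statement) asserts only ¬O(¬publish_statement), not O(publish_statement)), so it does not yield O(forward_report).
No premise or chain of K-axiom applications forces O(forward_report), and none forces O(¬forward_report). So forward_report is neither obligatory nor forbidden under these norms.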